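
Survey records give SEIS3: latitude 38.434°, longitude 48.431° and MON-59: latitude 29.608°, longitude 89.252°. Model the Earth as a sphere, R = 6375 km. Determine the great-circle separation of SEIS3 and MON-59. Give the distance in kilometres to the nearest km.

3857 km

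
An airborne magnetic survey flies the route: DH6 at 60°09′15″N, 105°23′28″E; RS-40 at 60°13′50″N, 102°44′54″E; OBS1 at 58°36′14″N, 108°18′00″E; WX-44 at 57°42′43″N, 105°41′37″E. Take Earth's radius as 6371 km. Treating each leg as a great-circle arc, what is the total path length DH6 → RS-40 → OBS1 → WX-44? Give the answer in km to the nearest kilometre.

691 km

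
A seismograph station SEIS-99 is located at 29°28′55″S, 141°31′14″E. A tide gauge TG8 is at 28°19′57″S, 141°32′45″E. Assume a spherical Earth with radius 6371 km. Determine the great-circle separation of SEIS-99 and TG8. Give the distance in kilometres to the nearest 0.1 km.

127.8 km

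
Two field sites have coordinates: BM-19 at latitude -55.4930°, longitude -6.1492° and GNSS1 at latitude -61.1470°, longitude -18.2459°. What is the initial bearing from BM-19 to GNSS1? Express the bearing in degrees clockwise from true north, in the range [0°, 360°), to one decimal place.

Δλ = -12.0967°
y = sin Δλ · cos φ₂ = -0.101127
x = cos φ₁ sin φ₂ − sin φ₁ cos φ₂ cos Δλ = -0.107351
θ = atan2(y, x) = -136.7099° → 223.2901° (mod 360°)

223.3°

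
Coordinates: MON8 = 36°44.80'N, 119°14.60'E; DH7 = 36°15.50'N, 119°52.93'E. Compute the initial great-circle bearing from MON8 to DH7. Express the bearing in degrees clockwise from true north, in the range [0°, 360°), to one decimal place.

133.4°

MON8: φ = +36.74667°, λ = +119.24333°
DH7: φ = +36.25833°, λ = +119.88217°
Δλ = 0.6388°
y = sin Δλ · cos φ₂ = 0.008991
x = cos φ₁ sin φ₂ − sin φ₁ cos φ₂ cos Δλ = -0.008493
θ = atan2(y, x) = 133.3698° → 133.3698° (mod 360°)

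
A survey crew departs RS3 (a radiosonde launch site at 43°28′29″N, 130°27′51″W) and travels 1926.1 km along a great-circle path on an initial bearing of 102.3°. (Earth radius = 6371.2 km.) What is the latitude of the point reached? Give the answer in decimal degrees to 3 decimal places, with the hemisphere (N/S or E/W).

RS3: φ = +43.47472°, λ = -130.46417°
δ = d/R = 1926.1/6371.2 = 0.302314 rad
φ₂ = arcsin(sin φ₁ cos δ + cos φ₁ sin δ cos θ)
   = arcsin(0.68803·0.95465 + 0.72568·0.29773·-0.21303) = 37.64779°
λ₂ = λ₁ + atan2(sin θ sin δ cos φ₁, cos δ − sin φ₁ sin φ₂) = -108.90918°

37.648°N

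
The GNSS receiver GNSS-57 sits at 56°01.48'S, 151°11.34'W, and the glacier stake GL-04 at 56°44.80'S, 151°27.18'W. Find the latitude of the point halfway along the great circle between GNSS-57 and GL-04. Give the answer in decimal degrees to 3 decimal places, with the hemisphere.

GNSS-57: φ = -56.02467°, λ = -151.18900°
GL-04: φ = -56.74667°, λ = -151.45300°
Bx = cos φ₂ cos Δλ = 0.548336,  By = cos φ₂ sin Δλ = -0.002527
φₘ = atan2(sin φ₁ + sin φ₂, √((cos φ₁ + Bx)² + By²)) = -56.38574°
λₘ = λ₁ + atan2(By, cos φ₁ + Bx) = -151.31975°

56.386°S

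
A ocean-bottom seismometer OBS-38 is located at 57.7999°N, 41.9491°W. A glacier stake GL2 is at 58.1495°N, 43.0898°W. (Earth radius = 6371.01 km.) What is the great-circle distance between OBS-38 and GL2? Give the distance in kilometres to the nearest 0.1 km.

77.7 km

Δφ = 0.3496°,  Δλ = -1.1407°
a = sin²(Δφ/2) + cos φ₁ cos φ₂ sin²(Δλ/2) = 0.000037
c = 2·arcsin(√a) = 0.012194 rad = 0.6987°
d = R·c = 6371.01 × 0.012194 = 77.7 km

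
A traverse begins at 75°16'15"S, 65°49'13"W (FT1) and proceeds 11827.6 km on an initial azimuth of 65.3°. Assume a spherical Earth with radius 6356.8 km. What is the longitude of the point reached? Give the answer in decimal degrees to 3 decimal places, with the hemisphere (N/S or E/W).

FT1: φ = -75.27083°, λ = -65.82028°
δ = d/R = 11827.6/6356.8 = 1.860622 rad
φ₂ = arcsin(sin φ₁ cos δ + cos φ₁ sin δ cos θ)
   = arcsin(-0.96714·-0.28578 + 0.25425·0.95829·0.41787) = 22.22256°
λ₂ = λ₁ + atan2(sin θ sin δ cos φ₁, cos δ − sin φ₁ sin φ₂) = 4.31113°

4.311°E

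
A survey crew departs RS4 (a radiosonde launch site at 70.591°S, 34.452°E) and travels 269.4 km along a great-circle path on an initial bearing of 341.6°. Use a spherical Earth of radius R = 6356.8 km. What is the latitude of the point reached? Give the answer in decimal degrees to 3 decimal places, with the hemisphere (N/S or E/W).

68.274°S

δ = d/R = 269.4/6356.8 = 0.042380 rad
φ₂ = arcsin(sin φ₁ cos δ + cos φ₁ sin δ cos θ)
   = arcsin(-0.94317·0.99910 + 0.33231·0.04237·0.94888) = -68.27395°
λ₂ = λ₁ + atan2(sin θ sin δ cos φ₁, cos δ − sin φ₁ sin φ₂) = 32.38162°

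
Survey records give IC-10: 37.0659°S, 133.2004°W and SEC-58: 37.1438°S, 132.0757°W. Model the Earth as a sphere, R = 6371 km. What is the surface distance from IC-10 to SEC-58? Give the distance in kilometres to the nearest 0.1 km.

100.1 km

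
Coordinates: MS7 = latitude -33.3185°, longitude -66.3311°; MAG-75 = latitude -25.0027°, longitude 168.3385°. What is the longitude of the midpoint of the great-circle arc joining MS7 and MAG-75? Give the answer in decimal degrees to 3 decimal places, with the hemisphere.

133.483°W

Bx = cos φ₂ cos Δλ = -0.524098,  By = cos φ₂ sin Δλ = -0.739378
φₘ = atan2(sin φ₁ + sin φ₂, √((cos φ₁ + Bx)² + By²)) = -50.46099°
λₘ = λ₁ + atan2(By, cos φ₁ + Bx) = -133.48327°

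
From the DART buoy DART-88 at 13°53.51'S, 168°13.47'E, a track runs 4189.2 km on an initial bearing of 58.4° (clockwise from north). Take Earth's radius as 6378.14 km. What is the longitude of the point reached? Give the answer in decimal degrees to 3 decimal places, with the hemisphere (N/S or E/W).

160.183°W

DART-88: φ = -13.89183°, λ = +168.22450°
δ = d/R = 4189.2/6378.14 = 0.656806 rad
φ₂ = arcsin(sin φ₁ cos δ + cos φ₁ sin δ cos θ)
   = arcsin(-0.24009·0.79195 + 0.97075·0.61059·0.52399) = 6.91776°
λ₂ = λ₁ + atan2(sin θ sin δ cos φ₁, cos δ − sin φ₁ sin φ₂) = -160.18329°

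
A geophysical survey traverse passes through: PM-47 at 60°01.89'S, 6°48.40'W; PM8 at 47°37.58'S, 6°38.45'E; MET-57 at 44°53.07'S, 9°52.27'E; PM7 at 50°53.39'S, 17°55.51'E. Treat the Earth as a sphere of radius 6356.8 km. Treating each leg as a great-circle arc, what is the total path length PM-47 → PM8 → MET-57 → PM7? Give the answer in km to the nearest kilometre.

PM-47: φ = -60.03150°, λ = -6.80667°
PM8: φ = -47.62633°, λ = +6.64083°
MET-57: φ = -44.88450°, λ = +9.87117°
PM7: φ = -50.88983°, λ = +17.92517°
PM-47→PM8: c = 0.255952 rad, d = 1627.03 km
PM8→MET-57: c = 0.061711 rad, d = 392.29 km
MET-57→PM7: c = 0.140803 rad, d = 895.06 km
Total = 1627.03 + 392.29 + 895.06 = 2914.37 km

2914 km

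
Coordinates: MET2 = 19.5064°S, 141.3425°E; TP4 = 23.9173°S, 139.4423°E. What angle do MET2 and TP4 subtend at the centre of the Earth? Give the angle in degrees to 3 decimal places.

4.751°

Δφ = -4.4109°,  Δλ = -1.9002°
a = sin²(Δφ/2) + cos φ₁ cos φ₂ sin²(Δλ/2) = 0.001718
c = 2·arcsin(√a) = 0.082918 rad = 4.7508°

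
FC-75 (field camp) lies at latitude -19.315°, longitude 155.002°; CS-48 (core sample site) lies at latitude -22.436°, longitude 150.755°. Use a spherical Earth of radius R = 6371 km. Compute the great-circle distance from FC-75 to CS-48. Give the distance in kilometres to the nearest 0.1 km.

561.3 km

Δφ = -3.1210°,  Δλ = -4.2470°
a = sin²(Δφ/2) + cos φ₁ cos φ₂ sin²(Δλ/2) = 0.001939
c = 2·arcsin(√a) = 0.088102 rad = 5.0479°
d = R·c = 6371 × 0.088102 = 561.3 km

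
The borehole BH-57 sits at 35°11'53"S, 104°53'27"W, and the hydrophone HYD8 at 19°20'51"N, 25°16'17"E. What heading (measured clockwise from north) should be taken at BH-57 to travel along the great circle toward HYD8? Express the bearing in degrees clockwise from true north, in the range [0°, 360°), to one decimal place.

96.3°

BH-57: φ = -35.19806°, λ = -104.89083°
HYD8: φ = +19.34750°, λ = +25.27139°
Δλ = 130.1622°
y = sin Δλ · cos φ₂ = 0.721063
x = cos φ₁ sin φ₂ − sin φ₁ cos φ₂ cos Δλ = -0.080036
θ = atan2(y, x) = 96.3338° → 96.3338° (mod 360°)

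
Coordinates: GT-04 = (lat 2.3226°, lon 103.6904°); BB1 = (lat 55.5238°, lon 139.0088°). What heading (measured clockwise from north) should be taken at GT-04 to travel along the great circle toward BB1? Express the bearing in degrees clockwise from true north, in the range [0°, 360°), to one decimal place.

22.1°

Δλ = 35.3184°
y = sin Δλ · cos φ₂ = 0.327253
x = cos φ₁ sin φ₂ − sin φ₁ cos φ₂ cos Δλ = 0.804966
θ = atan2(y, x) = 22.1238° → 22.1238° (mod 360°)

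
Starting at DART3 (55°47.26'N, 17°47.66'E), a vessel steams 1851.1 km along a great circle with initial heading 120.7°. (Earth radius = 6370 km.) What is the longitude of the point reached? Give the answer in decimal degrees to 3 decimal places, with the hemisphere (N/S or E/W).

DART3: φ = +55.78767°, λ = +17.79433°
δ = d/R = 1851.1/6370 = 0.290597 rad
φ₂ = arcsin(sin φ₁ cos δ + cos φ₁ sin δ cos θ)
   = arcsin(0.82696·0.95807 + 0.56226·0.28652·-0.51054) = 45.23806°
λ₂ = λ₁ + atan2(sin θ sin δ cos φ₁, cos δ − sin φ₁ sin φ₂) = 38.27393°

38.274°E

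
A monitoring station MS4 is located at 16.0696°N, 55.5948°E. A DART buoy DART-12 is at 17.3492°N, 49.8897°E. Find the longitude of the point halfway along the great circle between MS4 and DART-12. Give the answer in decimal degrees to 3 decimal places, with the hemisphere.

52.752°E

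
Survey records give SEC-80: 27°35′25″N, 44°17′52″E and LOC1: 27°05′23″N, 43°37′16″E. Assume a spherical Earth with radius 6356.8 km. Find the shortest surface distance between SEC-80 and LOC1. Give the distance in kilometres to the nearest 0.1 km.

86.8 km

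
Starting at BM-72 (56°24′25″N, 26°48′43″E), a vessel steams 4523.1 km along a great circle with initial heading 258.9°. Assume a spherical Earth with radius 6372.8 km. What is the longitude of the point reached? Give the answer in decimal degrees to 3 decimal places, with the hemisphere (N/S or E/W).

23.845°W

BM-72: φ = +56.40694°, λ = +26.81194°
δ = d/R = 4523.1/6372.8 = 0.709751 rad
φ₂ = arcsin(sin φ₁ cos δ + cos φ₁ sin δ cos θ)
   = arcsin(0.83299·0.75852 + 0.55329·0.65164·-0.19252) = 34.22390°
λ₂ = λ₁ + atan2(sin θ sin δ cos φ₁, cos δ − sin φ₁ sin φ₂) = -23.84513°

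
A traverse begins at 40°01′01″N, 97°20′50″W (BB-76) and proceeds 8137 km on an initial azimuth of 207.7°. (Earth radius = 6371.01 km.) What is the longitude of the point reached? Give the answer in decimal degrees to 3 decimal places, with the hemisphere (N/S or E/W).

127.479°W

BB-76: φ = +40.01694°, λ = -97.34722°
δ = d/R = 8137/6371.01 = 1.277192 rad
φ₂ = arcsin(sin φ₁ cos δ + cos φ₁ sin δ cos θ)
   = arcsin(0.64301·0.28940 + 0.76585·0.95721·-0.88539) = -27.57918°
λ₂ = λ₁ + atan2(sin θ sin δ cos φ₁, cos δ − sin φ₁ sin φ₂) = -127.47898°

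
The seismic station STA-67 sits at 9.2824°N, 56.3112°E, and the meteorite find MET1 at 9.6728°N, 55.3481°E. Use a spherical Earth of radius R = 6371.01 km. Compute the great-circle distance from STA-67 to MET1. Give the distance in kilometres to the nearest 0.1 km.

Δφ = 0.3904°,  Δλ = -0.9631°
a = sin²(Δφ/2) + cos φ₁ cos φ₂ sin²(Δλ/2) = 0.000080
c = 2·arcsin(√a) = 0.017925 rad = 1.0270°
d = R·c = 6371.01 × 0.017925 = 114.2 km

114.2 km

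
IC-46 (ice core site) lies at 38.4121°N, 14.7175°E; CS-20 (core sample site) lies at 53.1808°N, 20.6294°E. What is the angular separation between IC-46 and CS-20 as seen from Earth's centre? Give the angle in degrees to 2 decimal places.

Δφ = 14.7687°,  Δλ = 5.9119°
a = sin²(Δφ/2) + cos φ₁ cos φ₂ sin²(Δλ/2) = 0.017767
c = 2·arcsin(√a) = 0.267384 rad = 15.3200°

15.32°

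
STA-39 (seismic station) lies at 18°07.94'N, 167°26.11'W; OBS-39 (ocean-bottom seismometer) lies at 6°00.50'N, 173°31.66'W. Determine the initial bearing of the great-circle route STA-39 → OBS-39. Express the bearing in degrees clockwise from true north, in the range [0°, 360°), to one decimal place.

206.9°

STA-39: φ = +18.13233°, λ = -167.43517°
OBS-39: φ = +6.00833°, λ = -173.52767°
Δλ = -6.0925°
y = sin Δλ · cos φ₂ = -0.105551
x = cos φ₁ sin φ₂ − sin φ₁ cos φ₂ cos Δλ = -0.208280
θ = atan2(y, x) = -153.1253° → 206.8747° (mod 360°)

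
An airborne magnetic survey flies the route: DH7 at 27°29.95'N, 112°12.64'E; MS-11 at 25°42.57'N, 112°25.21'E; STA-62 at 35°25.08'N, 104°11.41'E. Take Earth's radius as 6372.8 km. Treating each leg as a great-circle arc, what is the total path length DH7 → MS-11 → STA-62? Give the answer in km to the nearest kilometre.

1536 km

DH7: φ = +27.49917°, λ = +112.21067°
MS-11: φ = +25.70950°, λ = +112.42017°
STA-62: φ = +35.41800°, λ = +104.19017°
DH7→MS-11: c = 0.031406 rad, d = 200.15 km
MS-11→STA-62: c = 0.209589 rad, d = 1335.67 km
Total = 200.15 + 1335.67 = 1535.81 km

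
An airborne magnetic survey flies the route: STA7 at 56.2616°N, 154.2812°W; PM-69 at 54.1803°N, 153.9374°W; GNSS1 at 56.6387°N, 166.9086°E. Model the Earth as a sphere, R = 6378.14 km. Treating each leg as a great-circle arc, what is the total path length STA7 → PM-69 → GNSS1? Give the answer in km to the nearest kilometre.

STA7→PM-69: c = 0.036486 rad, d = 232.71 km
PM-69→GNSS1: c = 0.384961 rad, d = 2455.34 km
Total = 232.71 + 2455.34 = 2688.05 km

2688 km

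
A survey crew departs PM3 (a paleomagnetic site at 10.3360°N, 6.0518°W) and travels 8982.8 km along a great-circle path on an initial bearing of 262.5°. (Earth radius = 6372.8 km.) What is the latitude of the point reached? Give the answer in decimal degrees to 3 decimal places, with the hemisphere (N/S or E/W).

δ = d/R = 8982.8/6372.8 = 1.409553 rad
φ₂ = arcsin(sin φ₁ cos δ + cos φ₁ sin δ cos θ)
   = arcsin(0.17942·0.16055 + 0.98377·0.98703·-0.13053) = -5.62040°
λ₂ = λ₁ + atan2(sin θ sin δ cos φ₁, cos δ − sin φ₁ sin φ₂) = -85.56960°

5.620°S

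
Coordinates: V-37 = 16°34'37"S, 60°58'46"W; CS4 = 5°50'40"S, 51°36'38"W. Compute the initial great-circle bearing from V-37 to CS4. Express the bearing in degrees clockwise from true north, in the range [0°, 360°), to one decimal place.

41.6°

V-37: φ = -16.57694°, λ = -60.97944°
CS4: φ = -5.84444°, λ = -51.61056°
Δλ = 9.3689°
y = sin Δλ · cos φ₂ = 0.161944
x = cos φ₁ sin φ₂ − sin φ₁ cos φ₂ cos Δλ = 0.182438
θ = atan2(y, x) = 41.5944° → 41.5944° (mod 360°)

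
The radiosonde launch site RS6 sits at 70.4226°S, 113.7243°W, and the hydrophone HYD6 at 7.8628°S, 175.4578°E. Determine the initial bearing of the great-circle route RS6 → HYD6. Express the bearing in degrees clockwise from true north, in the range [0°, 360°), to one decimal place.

285.6°

Δλ = -70.8179°
y = sin Δλ · cos φ₂ = -0.935600
x = cos φ₁ sin φ₂ − sin φ₁ cos φ₂ cos Δλ = 0.260827
θ = atan2(y, x) = -74.4226° → 285.5774° (mod 360°)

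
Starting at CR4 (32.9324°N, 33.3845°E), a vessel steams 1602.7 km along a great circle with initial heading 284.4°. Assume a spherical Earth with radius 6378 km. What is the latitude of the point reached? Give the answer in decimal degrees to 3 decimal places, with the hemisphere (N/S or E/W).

35.343°N

δ = d/R = 1602.7/6378 = 0.251286 rad
φ₂ = arcsin(sin φ₁ cos δ + cos φ₁ sin δ cos θ)
   = arcsin(0.54365·0.96859 + 0.83931·0.24865·0.24869) = 35.34337°
λ₂ = λ₁ + atan2(sin θ sin δ cos φ₁, cos δ − sin φ₁ sin φ₂) = 16.21180°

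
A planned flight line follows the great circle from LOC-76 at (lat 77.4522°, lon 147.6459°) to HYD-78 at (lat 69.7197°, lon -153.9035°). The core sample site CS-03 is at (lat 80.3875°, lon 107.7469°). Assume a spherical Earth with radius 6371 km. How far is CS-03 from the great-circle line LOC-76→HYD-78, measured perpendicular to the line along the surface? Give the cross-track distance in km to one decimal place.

628.3 km

δ₁₃ = central angle LOC-76→CS-03 = 0.139816 rad  (haversine)
θ₁₃ = bearing LOC-76→CS-03 = 309.774°,  θ₁₂ = bearing LOC-76→HYD-78 = 84.824°
dₓₜ = R·arcsin(sin δ₁₃ · sin(θ₁₃ − θ₁₂)) = 6371·arcsin(0.13936·sin(224.950°)) = -628.289 km
|dₓₜ| = 628.289 km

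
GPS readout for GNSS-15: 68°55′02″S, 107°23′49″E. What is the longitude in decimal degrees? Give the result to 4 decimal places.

107° + 23′/60 + 49″/3600 = 107 + 0.38333 + 0.01361 = 107.3969°

107.3969°E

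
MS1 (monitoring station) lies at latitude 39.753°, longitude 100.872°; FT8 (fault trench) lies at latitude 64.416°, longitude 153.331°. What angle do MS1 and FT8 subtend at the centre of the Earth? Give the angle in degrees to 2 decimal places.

Δφ = 24.6630°,  Δλ = 52.4590°
a = sin²(Δφ/2) + cos φ₁ cos φ₂ sin²(Δλ/2) = 0.110462
c = 2·arcsin(√a) = 0.677606 rad = 38.8239°

38.82°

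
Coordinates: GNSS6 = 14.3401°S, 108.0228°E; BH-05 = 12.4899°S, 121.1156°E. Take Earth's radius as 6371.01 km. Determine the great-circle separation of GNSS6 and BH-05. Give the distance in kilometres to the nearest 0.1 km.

1430.8 km

Δφ = 1.8502°,  Δλ = 13.0928°
a = sin²(Δφ/2) + cos φ₁ cos φ₂ sin²(Δλ/2) = 0.012555
c = 2·arcsin(√a) = 0.224574 rad = 12.8671°
d = R·c = 6371.01 × 0.224574 = 1430.8 km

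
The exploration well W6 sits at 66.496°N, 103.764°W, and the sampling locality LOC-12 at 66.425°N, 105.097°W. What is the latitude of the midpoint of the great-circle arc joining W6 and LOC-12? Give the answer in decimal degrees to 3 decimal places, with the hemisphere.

Bx = cos φ₂ cos Δλ = 0.399841,  By = cos φ₂ sin Δλ = -0.009304
φₘ = atan2(sin φ₁ + sin φ₂, √((cos φ₁ + Bx)² + By²)) = 66.46192°
λₘ = λ₁ + atan2(By, cos φ₁ + Bx) = -104.43145°

66.462°N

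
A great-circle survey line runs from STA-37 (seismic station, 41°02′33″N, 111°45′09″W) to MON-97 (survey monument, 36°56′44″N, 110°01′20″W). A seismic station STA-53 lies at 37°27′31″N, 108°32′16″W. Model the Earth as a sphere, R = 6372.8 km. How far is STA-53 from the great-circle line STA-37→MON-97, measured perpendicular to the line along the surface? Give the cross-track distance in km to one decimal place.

142.5 km

STA-37: φ = +41.04250°, λ = -111.75250°
MON-97: φ = +36.94556°, λ = -110.02222°
STA-53: φ = +37.45861°, λ = -108.53778°
δ₁₃ = central angle STA-37→STA-53 = 0.076147 rad  (haversine)
θ₁₃ = bearing STA-37→STA-53 = 144.186°,  θ₁₂ = bearing STA-37→MON-97 = 161.278°
dₓₜ = R·arcsin(sin δ₁₃ · sin(θ₁₃ − θ₁₂)) = 6372.8·arcsin(0.07607·sin(-17.092°)) = -142.498 km
|dₓₜ| = 142.498 km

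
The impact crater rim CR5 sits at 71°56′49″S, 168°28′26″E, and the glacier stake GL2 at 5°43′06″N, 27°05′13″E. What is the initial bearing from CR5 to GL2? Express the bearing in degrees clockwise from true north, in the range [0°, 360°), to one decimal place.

CR5: φ = -71.94694°, λ = +168.47389°
GL2: φ = +5.71833°, λ = +27.08694°
Δλ = -141.3869°
y = sin Δλ · cos φ₂ = -0.620952
x = cos φ₁ sin φ₂ − sin φ₁ cos φ₂ cos Δλ = -0.708336
θ = atan2(y, x) = -138.7611° → 221.2389° (mod 360°)

221.2°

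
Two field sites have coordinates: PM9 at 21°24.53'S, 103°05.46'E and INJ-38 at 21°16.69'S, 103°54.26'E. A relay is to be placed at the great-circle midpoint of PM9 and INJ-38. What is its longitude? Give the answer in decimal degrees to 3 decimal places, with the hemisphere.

103.498°E

PM9: φ = -21.40883°, λ = +103.09100°
INJ-38: φ = -21.27817°, λ = +103.90433°
Bx = cos φ₂ cos Δλ = 0.931736,  By = cos φ₂ sin Δλ = 0.013227
φₘ = atan2(sin φ₁ + sin φ₂, √((cos φ₁ + Bx)² + By²)) = -21.34399°
λₘ = λ₁ + atan2(By, cos φ₁ + Bx) = 103.49785°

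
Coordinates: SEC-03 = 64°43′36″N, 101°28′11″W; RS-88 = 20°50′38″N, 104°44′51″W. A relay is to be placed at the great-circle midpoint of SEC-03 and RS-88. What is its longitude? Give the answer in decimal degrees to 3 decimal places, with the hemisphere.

103.720°W

SEC-03: φ = +64.72667°, λ = -101.46972°
RS-88: φ = +20.84389°, λ = -104.74750°
Bx = cos φ₂ cos Δλ = 0.933025,  By = cos φ₂ sin Δλ = -0.053435
φₘ = atan2(sin φ₁ + sin φ₂, √((cos φ₁ + Bx)² + By²)) = 42.79534°
λₘ = λ₁ + atan2(By, cos φ₁ + Bx) = -103.71980°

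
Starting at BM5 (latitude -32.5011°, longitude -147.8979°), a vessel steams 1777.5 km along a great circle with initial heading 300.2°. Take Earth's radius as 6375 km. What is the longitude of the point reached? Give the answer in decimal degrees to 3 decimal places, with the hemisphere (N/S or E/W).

162.939°W

δ = d/R = 1777.5/6375 = 0.278824 rad
φ₂ = arcsin(sin φ₁ cos δ + cos φ₁ sin δ cos θ)
   = arcsin(-0.53732·0.96138 + 0.84338·0.27522·0.50302) = -23.56592°
λ₂ = λ₁ + atan2(sin θ sin δ cos φ₁, cos δ − sin φ₁ sin φ₂) = -162.93907°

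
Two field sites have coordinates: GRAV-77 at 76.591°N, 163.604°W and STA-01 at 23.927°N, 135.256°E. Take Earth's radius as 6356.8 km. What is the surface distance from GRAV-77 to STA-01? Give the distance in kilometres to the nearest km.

6680 km

Δφ = -52.6640°,  Δλ = -61.1400°
a = sin²(Δφ/2) + cos φ₁ cos φ₂ sin²(Δλ/2) = 0.251586
c = 2·arcsin(√a) = 1.050855 rad = 60.2096°
d = R·c = 6356.8 × 1.050855 = 6680.1 km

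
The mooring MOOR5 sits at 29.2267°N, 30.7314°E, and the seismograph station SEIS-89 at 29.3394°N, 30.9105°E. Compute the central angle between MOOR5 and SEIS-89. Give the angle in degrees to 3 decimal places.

0.193°

Δφ = 0.1127°,  Δλ = 0.1791°
a = sin²(Δφ/2) + cos φ₁ cos φ₂ sin²(Δλ/2) = 0.000003
c = 2·arcsin(√a) = 0.003362 rad = 0.1926°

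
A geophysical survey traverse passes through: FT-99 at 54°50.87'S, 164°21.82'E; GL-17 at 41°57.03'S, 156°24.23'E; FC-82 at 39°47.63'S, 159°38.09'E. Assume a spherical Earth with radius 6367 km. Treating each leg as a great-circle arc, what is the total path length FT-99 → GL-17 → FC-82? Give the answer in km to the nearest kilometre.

1909 km

FT-99: φ = -54.84783°, λ = +164.36367°
GL-17: φ = -41.95050°, λ = +156.40383°
FC-82: φ = -39.79383°, λ = +159.63483°
FT-99→GL-17: c = 0.242894 rad, d = 1546.50 km
GL-17→FC-82: c = 0.056870 rad, d = 362.09 km
Total = 1546.50 + 362.09 = 1908.60 km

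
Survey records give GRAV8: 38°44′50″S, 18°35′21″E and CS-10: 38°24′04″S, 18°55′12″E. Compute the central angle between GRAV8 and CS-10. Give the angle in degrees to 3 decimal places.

0.432°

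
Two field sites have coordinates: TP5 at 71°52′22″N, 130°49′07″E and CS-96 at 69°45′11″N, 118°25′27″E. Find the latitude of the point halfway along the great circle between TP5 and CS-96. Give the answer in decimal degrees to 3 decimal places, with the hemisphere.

TP5: φ = +71.87278°, λ = +130.81861°
CS-96: φ = +69.75306°, λ = +118.42417°
Bx = cos φ₂ cos Δλ = 0.338001,  By = cos φ₂ sin Δλ = -0.074280
φₘ = atan2(sin φ₁ + sin φ₂, √((cos φ₁ + Bx)² + By²)) = 70.91662°
λₘ = λ₁ + atan2(By, cos φ₁ + Bx) = 124.29063°

70.917°N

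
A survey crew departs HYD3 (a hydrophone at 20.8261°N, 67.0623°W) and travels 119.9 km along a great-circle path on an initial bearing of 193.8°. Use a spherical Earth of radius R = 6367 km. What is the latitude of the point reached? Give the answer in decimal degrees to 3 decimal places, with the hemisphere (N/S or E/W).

δ = d/R = 119.9/6367 = 0.018831 rad
φ₂ = arcsin(sin φ₁ cos δ + cos φ₁ sin δ cos θ)
   = arcsin(0.35553·0.99982 + 0.93466·0.01883·-0.97113) = 19.77807°
λ₂ = λ₁ + atan2(sin θ sin δ cos φ₁, cos δ − sin φ₁ sin φ₂) = -67.33579°

19.778°N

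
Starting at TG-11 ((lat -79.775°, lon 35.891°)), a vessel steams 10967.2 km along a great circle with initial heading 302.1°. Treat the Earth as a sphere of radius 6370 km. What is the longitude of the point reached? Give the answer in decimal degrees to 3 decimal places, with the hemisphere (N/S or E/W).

δ = d/R = 10967.2/6370 = 1.721695 rad
φ₂ = arcsin(sin φ₁ cos δ + cos φ₁ sin δ cos θ)
   = arcsin(-0.98412·-0.15033 + 0.17751·0.98864·0.53140) = 13.95729°
λ₂ = λ₁ + atan2(sin θ sin δ cos φ₁, cos δ − sin φ₁ sin φ₂) = -23.76117°

23.761°W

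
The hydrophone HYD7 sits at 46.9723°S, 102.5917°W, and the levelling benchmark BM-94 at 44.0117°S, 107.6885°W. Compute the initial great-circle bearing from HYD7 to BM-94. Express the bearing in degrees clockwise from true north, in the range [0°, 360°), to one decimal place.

307.8°

Δλ = -5.0968°
y = sin Δλ · cos φ₂ = -0.063893
x = cos φ₁ sin φ₂ − sin φ₁ cos φ₂ cos Δλ = 0.049570
θ = atan2(y, x) = -52.1943° → 307.8057° (mod 360°)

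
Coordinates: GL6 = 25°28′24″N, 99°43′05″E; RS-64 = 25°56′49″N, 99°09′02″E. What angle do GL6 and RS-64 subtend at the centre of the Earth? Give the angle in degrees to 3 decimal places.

0.697°

GL6: φ = +25.47333°, λ = +99.71806°
RS-64: φ = +25.94694°, λ = +99.15056°
Δφ = 0.4736°,  Δλ = -0.5675°
a = sin²(Δφ/2) + cos φ₁ cos φ₂ sin²(Δλ/2) = 0.000037
c = 2·arcsin(√a) = 0.012164 rad = 0.6970°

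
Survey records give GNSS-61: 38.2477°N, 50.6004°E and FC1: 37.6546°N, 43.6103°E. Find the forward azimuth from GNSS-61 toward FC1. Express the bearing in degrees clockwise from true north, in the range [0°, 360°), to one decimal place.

Δλ = -6.9901°
y = sin Δλ · cos φ₂ = -0.096349
x = cos φ₁ sin φ₂ − sin φ₁ cos φ₂ cos Δλ = -0.006708
θ = atan2(y, x) = -93.9829° → 266.0171° (mod 360°)

266.0°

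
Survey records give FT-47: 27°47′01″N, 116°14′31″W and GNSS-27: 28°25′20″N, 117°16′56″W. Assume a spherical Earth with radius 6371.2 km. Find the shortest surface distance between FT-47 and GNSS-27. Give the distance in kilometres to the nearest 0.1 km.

124.3 km

FT-47: φ = +27.78361°, λ = -116.24194°
GNSS-27: φ = +28.42222°, λ = -117.28222°
Δφ = 0.6386°,  Δλ = -1.0403°
a = sin²(Δφ/2) + cos φ₁ cos φ₂ sin²(Δλ/2) = 0.000095
c = 2·arcsin(√a) = 0.019512 rad = 1.1180°
d = R·c = 6371.2 × 0.019512 = 124.3 km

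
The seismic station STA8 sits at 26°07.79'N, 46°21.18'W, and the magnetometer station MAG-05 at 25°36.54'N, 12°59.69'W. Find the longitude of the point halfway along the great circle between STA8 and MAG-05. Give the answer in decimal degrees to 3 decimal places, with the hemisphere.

STA8: φ = +26.12983°, λ = -46.35300°
MAG-05: φ = +25.60900°, λ = -12.99483°
Bx = cos φ₂ cos Δλ = 0.753199,  By = cos φ₂ sin Δλ = 0.495854
φₘ = atan2(sin φ₁ + sin φ₂, √((cos φ₁ + Bx)² + By²)) = 26.84908°
λₘ = λ₁ + atan2(By, cos φ₁ + Bx) = -29.63608°

29.636°W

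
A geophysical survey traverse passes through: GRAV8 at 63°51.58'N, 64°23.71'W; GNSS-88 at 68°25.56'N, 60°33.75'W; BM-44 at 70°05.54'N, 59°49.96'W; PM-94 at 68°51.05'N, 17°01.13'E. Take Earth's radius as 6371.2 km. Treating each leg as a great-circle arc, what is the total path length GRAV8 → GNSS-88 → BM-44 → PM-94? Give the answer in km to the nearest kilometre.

GRAV8: φ = +63.85967°, λ = -64.39517°
GNSS-88: φ = +68.42600°, λ = -60.56250°
BM-44: φ = +70.09233°, λ = -59.83267°
PM-94: φ = +68.85083°, λ = +17.01883°
GRAV8→GNSS-88: c = 0.084126 rad, d = 535.98 km
GNSS-88→BM-44: c = 0.029430 rad, d = 187.51 km
BM-44→PM-94: c = 0.439750 rad, d = 2801.74 km
Total = 535.98 + 187.51 + 2801.74 = 3525.22 km

3525 km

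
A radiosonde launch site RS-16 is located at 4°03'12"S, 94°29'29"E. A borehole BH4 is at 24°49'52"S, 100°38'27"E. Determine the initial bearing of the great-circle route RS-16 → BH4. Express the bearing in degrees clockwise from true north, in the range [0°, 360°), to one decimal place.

RS-16: φ = -4.05333°, λ = +94.49139°
BH4: φ = -24.83111°, λ = +100.64083°
Δλ = 6.1494°
y = sin Δλ · cos φ₂ = 0.097219
x = cos φ₁ sin φ₂ − sin φ₁ cos φ₂ cos Δλ = -0.355113
θ = atan2(y, x) = 164.6894° → 164.6894° (mod 360°)

164.7°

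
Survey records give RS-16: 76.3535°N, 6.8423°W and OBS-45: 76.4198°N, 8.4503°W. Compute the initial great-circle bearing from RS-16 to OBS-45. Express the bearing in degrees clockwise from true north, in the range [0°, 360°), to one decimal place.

280.7°

Δλ = -1.6080°
y = sin Δλ · cos φ₂ = -0.006589
x = cos φ₁ sin φ₂ − sin φ₁ cos φ₂ cos Δλ = 0.001247
θ = atan2(y, x) = -79.2831° → 280.7169° (mod 360°)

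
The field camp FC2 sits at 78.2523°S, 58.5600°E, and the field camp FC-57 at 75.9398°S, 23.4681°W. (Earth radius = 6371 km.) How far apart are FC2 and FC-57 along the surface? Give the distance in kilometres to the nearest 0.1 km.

Δφ = 2.3125°,  Δλ = -82.0281°
a = sin²(Δφ/2) + cos φ₁ cos φ₂ sin²(Δλ/2) = 0.021709
c = 2·arcsin(√a) = 0.295756 rad = 16.9456°
d = R·c = 6371 × 0.295756 = 1884.3 km

1884.3 km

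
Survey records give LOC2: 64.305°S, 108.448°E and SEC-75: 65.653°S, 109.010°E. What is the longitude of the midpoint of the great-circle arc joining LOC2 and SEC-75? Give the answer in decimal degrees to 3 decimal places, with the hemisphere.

108.722°E

Bx = cos φ₂ cos Δλ = 0.412242,  By = cos φ₂ sin Δλ = 0.004044
φₘ = atan2(sin φ₁ + sin φ₂, √((cos φ₁ + Bx)² + By²)) = -64.97926°
λₘ = λ₁ + atan2(By, cos φ₁ + Bx) = 108.72192°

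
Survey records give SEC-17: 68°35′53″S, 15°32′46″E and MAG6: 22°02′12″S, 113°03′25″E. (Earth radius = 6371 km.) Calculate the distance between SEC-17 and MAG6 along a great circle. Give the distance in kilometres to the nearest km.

SEC-17: φ = -68.59806°, λ = +15.54611°
MAG6: φ = -22.03667°, λ = +113.05694°
Δφ = 46.5614°,  Δλ = 97.5108°
a = sin²(Δφ/2) + cos φ₁ cos φ₂ sin²(Δλ/2) = 0.347443
c = 2·arcsin(√a) = 1.260739 rad = 72.2350°
d = R·c = 6371 × 1.260739 = 8032.2 km

8032 km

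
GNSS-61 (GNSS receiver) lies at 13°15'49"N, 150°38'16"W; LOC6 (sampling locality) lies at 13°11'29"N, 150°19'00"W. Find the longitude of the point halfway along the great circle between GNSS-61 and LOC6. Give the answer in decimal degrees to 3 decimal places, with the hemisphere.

150.477°W

GNSS-61: φ = +13.26361°, λ = -150.63778°
LOC6: φ = +13.19139°, λ = -150.31667°
Bx = cos φ₂ cos Δλ = 0.973598,  By = cos φ₂ sin Δλ = 0.005457
φₘ = atan2(sin φ₁ + sin φ₂, √((cos φ₁ + Bx)² + By²)) = 13.22755°
λₘ = λ₁ + atan2(By, cos φ₁ + Bx) = -150.47720°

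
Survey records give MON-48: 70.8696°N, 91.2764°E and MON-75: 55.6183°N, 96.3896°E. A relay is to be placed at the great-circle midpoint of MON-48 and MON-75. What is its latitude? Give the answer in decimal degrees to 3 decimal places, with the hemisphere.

63.265°N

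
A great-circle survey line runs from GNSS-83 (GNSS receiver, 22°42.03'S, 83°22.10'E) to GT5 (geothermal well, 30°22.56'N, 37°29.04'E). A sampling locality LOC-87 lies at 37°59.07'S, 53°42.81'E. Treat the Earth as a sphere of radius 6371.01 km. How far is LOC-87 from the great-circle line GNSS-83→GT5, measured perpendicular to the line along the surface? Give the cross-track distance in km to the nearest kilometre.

3285 km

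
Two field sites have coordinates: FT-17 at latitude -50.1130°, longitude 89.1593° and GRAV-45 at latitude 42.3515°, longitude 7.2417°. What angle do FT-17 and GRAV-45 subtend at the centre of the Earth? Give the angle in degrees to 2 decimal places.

116.76°

Δφ = 92.4645°,  Δλ = -81.9176°
a = sin²(Δφ/2) + cos φ₁ cos φ₂ sin²(Δλ/2) = 0.725144
c = 2·arcsin(√a) = 2.037884 rad = 116.7622°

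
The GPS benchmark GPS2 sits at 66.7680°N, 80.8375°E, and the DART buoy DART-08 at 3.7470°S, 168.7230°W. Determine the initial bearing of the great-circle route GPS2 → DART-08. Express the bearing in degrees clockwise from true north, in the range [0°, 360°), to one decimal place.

72.5°

Δλ = 110.4395°
y = sin Δλ · cos φ₂ = 0.935038
x = cos φ₁ sin φ₂ − sin φ₁ cos φ₂ cos Δλ = 0.294438
θ = atan2(y, x) = 72.5211° → 72.5211° (mod 360°)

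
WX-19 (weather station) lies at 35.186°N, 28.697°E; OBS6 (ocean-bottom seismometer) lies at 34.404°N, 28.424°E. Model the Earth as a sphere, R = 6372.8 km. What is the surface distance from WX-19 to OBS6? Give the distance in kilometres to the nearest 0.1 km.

90.5 km

Δφ = -0.7820°,  Δλ = -0.2730°
a = sin²(Δφ/2) + cos φ₁ cos φ₂ sin²(Δλ/2) = 0.000050
c = 2·arcsin(√a) = 0.014198 rad = 0.8135°
d = R·c = 6372.8 × 0.014198 = 90.5 km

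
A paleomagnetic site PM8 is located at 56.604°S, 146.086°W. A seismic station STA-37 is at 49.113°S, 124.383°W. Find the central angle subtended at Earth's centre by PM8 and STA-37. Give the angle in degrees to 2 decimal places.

Δφ = 7.4910°,  Δλ = 21.7030°
a = sin²(Δφ/2) + cos φ₁ cos φ₂ sin²(Δλ/2) = 0.017037
c = 2·arcsin(√a) = 0.261800 rad = 15.0001°

15.00°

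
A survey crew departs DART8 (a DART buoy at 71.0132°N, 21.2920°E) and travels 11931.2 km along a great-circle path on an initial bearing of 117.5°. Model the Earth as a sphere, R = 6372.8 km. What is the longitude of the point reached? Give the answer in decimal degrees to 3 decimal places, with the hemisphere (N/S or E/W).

90.575°E

δ = d/R = 11931.2/6372.8 = 1.872207 rad
φ₂ = arcsin(sin φ₁ cos δ + cos φ₁ sin δ cos θ)
   = arcsin(0.94559·-0.29687 + 0.32535·0.95492·-0.46175) = -25.09836°
λ₂ = λ₁ + atan2(sin θ sin δ cos φ₁, cos δ − sin φ₁ sin φ₂) = 90.57463°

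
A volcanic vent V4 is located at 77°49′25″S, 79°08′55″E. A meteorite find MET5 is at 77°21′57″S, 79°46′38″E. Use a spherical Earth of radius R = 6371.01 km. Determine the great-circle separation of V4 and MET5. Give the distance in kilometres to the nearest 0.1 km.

53.1 km

V4: φ = -77.82361°, λ = +79.14861°
MET5: φ = -77.36583°, λ = +79.77722°
Δφ = 0.4578°,  Δλ = 0.6286°
a = sin²(Δφ/2) + cos φ₁ cos φ₂ sin²(Δλ/2) = 0.000017
c = 2·arcsin(√a) = 0.008330 rad = 0.4773°
d = R·c = 6371.01 × 0.008330 = 53.1 km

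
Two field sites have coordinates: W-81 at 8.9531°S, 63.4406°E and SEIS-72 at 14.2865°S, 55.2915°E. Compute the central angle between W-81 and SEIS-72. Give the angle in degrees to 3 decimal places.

9.597°

Δφ = -5.3334°,  Δλ = -8.1491°
a = sin²(Δφ/2) + cos φ₁ cos φ₂ sin²(Δλ/2) = 0.006998
c = 2·arcsin(√a) = 0.167499 rad = 9.5970°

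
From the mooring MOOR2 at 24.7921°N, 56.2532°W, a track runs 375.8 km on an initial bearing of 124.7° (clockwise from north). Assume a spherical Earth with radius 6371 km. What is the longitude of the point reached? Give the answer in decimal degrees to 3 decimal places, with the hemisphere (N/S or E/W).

53.239°W

δ = d/R = 375.8/6371 = 0.058986 rad
φ₂ = arcsin(sin φ₁ cos δ + cos φ₁ sin δ cos θ)
   = arcsin(0.41933·0.99826 + 0.90784·0.05895·-0.56928) = 22.83823°
λ₂ = λ₁ + atan2(sin θ sin δ cos φ₁, cos δ − sin φ₁ sin φ₂) = -53.23864°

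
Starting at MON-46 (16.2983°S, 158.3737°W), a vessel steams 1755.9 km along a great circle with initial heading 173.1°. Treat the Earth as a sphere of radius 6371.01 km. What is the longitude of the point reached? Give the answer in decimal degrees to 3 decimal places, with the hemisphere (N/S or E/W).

156.165°W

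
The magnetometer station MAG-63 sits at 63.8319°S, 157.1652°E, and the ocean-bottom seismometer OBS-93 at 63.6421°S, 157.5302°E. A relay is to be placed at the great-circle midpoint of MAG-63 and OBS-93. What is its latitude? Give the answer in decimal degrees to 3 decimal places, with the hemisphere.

63.737°S

Bx = cos φ₂ cos Δλ = 0.443968,  By = cos φ₂ sin Δλ = 0.002828
φₘ = atan2(sin φ₁ + sin φ₂, √((cos φ₁ + Bx)² + By²)) = -63.73712°
λₘ = λ₁ + atan2(By, cos φ₁ + Bx) = 157.34831°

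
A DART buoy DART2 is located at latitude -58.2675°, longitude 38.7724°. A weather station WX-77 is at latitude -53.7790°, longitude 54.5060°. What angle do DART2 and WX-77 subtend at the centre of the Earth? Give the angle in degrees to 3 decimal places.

Δφ = 4.4885°,  Δλ = 15.7336°
a = sin²(Δφ/2) + cos φ₁ cos φ₂ sin²(Δλ/2) = 0.007356
c = 2·arcsin(√a) = 0.171741 rad = 9.8400°

9.840°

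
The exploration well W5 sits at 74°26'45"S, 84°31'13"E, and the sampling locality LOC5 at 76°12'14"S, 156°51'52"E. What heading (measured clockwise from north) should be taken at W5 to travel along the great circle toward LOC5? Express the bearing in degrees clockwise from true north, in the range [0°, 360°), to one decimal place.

W5: φ = -74.44583°, λ = +84.52028°
LOC5: φ = -76.20389°, λ = +156.86444°
Δλ = 72.3442°
y = sin Δλ · cos φ₂ = 0.227235
x = cos φ₁ sin φ₂ − sin φ₁ cos φ₂ cos Δλ = -0.190735
θ = atan2(y, x) = 130.0093° → 130.0093° (mod 360°)

130.0°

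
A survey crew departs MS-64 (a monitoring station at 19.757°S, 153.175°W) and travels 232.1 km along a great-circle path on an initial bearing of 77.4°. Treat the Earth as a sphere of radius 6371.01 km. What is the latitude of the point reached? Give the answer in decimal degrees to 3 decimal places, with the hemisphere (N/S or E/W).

19.289°S

δ = d/R = 232.1/6371.01 = 0.036431 rad
φ₂ = arcsin(sin φ₁ cos δ + cos φ₁ sin δ cos θ)
   = arcsin(-0.33803·0.99934 + 0.94113·0.03642·0.21814) = -19.28879°
λ₂ = λ₁ + atan2(sin θ sin δ cos φ₁, cos δ − sin φ₁ sin φ₂) = -151.01676°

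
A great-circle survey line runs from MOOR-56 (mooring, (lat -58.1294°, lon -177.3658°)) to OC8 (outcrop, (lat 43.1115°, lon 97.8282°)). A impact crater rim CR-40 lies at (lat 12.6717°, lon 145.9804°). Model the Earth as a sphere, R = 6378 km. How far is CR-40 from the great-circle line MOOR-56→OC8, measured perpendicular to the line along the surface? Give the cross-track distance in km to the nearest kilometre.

δ₁₃ = central angle MOOR-56→CR-40 = 1.341818 rad  (haversine)
θ₁₃ = bearing MOOR-56→CR-40 = 323.270°,  θ₁₂ = bearing MOOR-56→OC8 = 299.836°
dₓₜ = R·arcsin(sin δ₁₃ · sin(θ₁₃ − θ₁₂)) = 6378·arcsin(0.97390·sin(23.434°)) = 2536.646 km
|dₓₜ| = 2536.646 km

2537 km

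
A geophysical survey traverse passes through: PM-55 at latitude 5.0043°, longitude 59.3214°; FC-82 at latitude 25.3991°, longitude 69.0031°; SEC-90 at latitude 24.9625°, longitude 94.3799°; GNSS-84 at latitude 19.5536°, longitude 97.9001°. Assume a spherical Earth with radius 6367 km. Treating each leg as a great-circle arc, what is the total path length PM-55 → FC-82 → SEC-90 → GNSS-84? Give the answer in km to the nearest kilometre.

5740 km

PM-55→FC-82: c = 0.391084 rad, d = 2490.03 km
FC-82→SEC-90: c = 0.400287 rad, d = 2548.63 km
SEC-90→GNSS-84: c = 0.110188 rad, d = 701.57 km
Total = 2490.03 + 2548.63 + 701.57 = 5740.23 km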